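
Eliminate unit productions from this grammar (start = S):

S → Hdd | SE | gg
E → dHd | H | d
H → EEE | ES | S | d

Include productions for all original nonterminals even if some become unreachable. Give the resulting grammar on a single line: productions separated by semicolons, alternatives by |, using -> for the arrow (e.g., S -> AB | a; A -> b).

Unit productions: E->H, H->S.
Unit pairs (A ⇒* B via units): (E,H), (E,S), (H,S).
S: inherits non-unit rules of {S} → Hdd | SE | gg.
E: inherits non-unit rules of {E, H, S} → EEE | ES | Hdd | SE | d | dHd | gg.
H: inherits non-unit rules of {H, S} → EEE | ES | Hdd | SE | d | gg.

S -> SE | gg | Hdd; E -> d | ES | SE | gg | EEE | Hdd | dHd; H -> d | ES | SE | gg | EEE | Hdd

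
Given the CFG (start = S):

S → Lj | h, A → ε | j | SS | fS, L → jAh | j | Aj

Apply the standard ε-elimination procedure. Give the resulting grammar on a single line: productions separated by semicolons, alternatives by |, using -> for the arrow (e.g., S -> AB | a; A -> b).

Nullable set: {A}.
Drop A -> ε.
L -> Aj: A nullable, giving Aj | j.
L -> jAh: A nullable, giving jAh | jh.
Unchanged (no nullable symbols): S -> Lj; S -> h; A -> SS; A -> fS; A -> j; L -> j.

S -> h | Lj; A -> j | SS | fS; L -> j | Aj | jh | jAh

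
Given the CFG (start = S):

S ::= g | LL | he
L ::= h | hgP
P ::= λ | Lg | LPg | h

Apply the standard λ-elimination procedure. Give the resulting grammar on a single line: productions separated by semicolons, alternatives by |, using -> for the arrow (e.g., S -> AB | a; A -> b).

S -> g | LL | he; L -> h | hg | hgP; P -> h | Lg | LPg

Nullable set: {P}.
L -> hgP: P nullable, giving hg | hgP.
Drop P -> λ.
P -> LPg: P nullable, giving LPg | Lg.
Unchanged (no nullable symbols): S -> LL; S -> g; S -> he; L -> h; P -> Lg; P -> h.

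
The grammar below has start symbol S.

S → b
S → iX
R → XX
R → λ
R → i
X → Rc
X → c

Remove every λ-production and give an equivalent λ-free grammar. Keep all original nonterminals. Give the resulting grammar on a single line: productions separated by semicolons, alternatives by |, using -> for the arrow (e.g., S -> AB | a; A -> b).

S -> b | iX; R -> i | XX; X -> c | Rc

Nullable set: {R}.
Drop R -> λ.
X -> Rc: R nullable, giving Rc | c.
Unchanged (no nullable symbols): S -> b; S -> iX; R -> XX; R -> i; X -> c.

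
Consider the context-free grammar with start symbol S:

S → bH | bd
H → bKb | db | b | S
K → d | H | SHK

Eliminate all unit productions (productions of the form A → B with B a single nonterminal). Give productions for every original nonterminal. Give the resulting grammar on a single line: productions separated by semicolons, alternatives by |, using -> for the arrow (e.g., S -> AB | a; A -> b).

S -> bH | bd; H -> b | bH | bd | db | bKb; K -> b | d | bH | bd | db | SHK | bKb

Unit productions: H->S, K->H.
Unit pairs (A ⇒* B via units): (H,S), (K,H), (K,S).
S: inherits non-unit rules of {S} → bH | bd.
H: inherits non-unit rules of {H, S} → b | bH | bKb | bd | db.
K: inherits non-unit rules of {H, K, S} → SHK | b | bH | bKb | bd | d | db.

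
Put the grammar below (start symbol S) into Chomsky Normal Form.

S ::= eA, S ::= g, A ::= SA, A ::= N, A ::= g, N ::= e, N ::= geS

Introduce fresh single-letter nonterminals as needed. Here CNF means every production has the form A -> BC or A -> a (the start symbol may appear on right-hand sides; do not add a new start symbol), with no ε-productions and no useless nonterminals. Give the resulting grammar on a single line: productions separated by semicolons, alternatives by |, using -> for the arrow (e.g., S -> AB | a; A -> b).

S -> g | CA; A -> e | g | BD | SA; B -> g; C -> e; D -> CS

No ε-productions.
After unit-elimination: S -> g | eA; A -> e | g | SA | geS; N -> e | geS.
TERM: introduce C -> e, B -> g and substitute in every rule of length ≥2.
BIN: A -> BCS becomes A -> BD, D -> CS; N -> BCS becomes N -> BE, E -> CS.
Drop unreachable/unproductive: N.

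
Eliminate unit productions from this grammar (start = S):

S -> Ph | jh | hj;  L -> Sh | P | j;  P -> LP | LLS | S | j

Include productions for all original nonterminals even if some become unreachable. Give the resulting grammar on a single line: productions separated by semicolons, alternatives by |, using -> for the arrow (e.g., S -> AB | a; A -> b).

S -> Ph | hj | jh; L -> j | LP | Ph | Sh | hj | jh | LLS; P -> j | LP | Ph | hj | jh | LLS

Unit productions: L->P, P->S.
Unit pairs (A ⇒* B via units): (L,P), (L,S), (P,S).
S: inherits non-unit rules of {S} → Ph | hj | jh.
L: inherits non-unit rules of {L, P, S} → LLS | LP | Ph | Sh | hj | j | jh.
P: inherits non-unit rules of {P, S} → LLS | LP | Ph | hj | j | jh.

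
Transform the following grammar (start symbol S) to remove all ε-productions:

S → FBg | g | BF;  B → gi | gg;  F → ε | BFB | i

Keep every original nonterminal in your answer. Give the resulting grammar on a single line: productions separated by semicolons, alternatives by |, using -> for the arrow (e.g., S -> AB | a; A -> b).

Nullable set: {F}.
S -> BF: F nullable, giving B | BF.
S -> FBg: F nullable, giving Bg | FBg.
Drop F -> ε.
F -> BFB: F nullable, giving BB | BFB.
Unchanged (no nullable symbols): S -> g; B -> gg; B -> gi; F -> i.

S -> B | g | BF | Bg | FBg; B -> gg | gi; F -> i | BB | BFB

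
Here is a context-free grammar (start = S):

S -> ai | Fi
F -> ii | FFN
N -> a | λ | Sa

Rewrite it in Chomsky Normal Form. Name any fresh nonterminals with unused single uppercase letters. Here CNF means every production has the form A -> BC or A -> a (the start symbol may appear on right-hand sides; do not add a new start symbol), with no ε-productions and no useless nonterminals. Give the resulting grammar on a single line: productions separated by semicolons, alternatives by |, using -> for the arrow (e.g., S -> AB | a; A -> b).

Nullable: {N}; after ε-elimination: S -> Fi | ai; F -> FF | ii | FFN; N -> a | Sa.
No unit productions to eliminate.
TERM: introduce B -> a, A -> i and substitute in every rule of length ≥2.
BIN: F -> FFN becomes F -> FC, C -> FN.

S -> BA | FA; A -> i; B -> a; C -> FN; F -> AA | FC | FF; N -> a | SB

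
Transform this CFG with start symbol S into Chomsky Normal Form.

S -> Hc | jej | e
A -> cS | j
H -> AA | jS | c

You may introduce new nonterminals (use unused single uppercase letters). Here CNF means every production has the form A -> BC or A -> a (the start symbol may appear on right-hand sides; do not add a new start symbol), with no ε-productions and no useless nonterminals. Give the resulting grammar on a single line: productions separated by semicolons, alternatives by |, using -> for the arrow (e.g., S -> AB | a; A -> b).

S -> e | CE | HB; A -> j | BS; B -> c; C -> j; D -> e; E -> DC; H -> c | AA | CS

No ε-productions.
No unit productions to eliminate.
TERM: introduce B -> c, D -> e, C -> j and substitute in every rule of length ≥2.
BIN: S -> CDC becomes S -> CE, E -> DC.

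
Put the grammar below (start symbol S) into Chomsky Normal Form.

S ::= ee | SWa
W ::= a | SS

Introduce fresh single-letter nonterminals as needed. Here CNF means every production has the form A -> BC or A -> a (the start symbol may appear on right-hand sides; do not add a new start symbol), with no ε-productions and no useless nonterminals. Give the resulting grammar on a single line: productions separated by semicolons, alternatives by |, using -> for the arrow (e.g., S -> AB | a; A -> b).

No ε-productions.
No unit productions to eliminate.
TERM: introduce A -> a, B -> e and substitute in every rule of length ≥2.
BIN: S -> SWA becomes S -> SC, C -> WA.

S -> BB | SC; A -> a; B -> e; C -> WA; W -> a | SS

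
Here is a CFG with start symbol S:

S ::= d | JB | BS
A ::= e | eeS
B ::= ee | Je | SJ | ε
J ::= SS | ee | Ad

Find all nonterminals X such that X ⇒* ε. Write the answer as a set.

{B}

Directly nullable (have an ε-rule): {B}.
Not nullable: A, J, S — each has a terminal in every rule's right-hand side or depends on a non-nullable symbol.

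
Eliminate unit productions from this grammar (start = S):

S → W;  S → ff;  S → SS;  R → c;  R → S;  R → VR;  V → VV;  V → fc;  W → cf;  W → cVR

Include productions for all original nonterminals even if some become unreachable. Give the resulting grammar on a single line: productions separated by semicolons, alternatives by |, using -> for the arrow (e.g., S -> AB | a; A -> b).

S -> SS | cf | ff | cVR; R -> c | SS | VR | cf | ff | cVR; V -> VV | fc; W -> cf | cVR

Unit productions: R->S, S->W.
Unit pairs (A ⇒* B via units): (R,S), (R,W), (S,W).
S: inherits non-unit rules of {S, W} → SS | cVR | cf | ff.
R: inherits non-unit rules of {R, S, W} → SS | VR | c | cVR | cf | ff.
V: inherits non-unit rules of {V} → VV | fc.
W: inherits non-unit rules of {W} → cVR | cf.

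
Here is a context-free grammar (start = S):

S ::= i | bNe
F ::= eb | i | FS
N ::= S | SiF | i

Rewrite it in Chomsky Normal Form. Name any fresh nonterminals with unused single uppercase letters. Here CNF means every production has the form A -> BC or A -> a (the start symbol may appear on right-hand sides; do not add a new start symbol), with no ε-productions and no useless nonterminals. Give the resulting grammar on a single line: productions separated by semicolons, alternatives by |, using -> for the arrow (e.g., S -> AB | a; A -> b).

S -> i | BG; A -> e; B -> b; C -> i; D -> NA; E -> CF; F -> i | AB | FS; G -> NA; N -> i | BD | SE

No ε-productions.
After unit-elimination: S -> i | bNe; F -> i | FS | eb; N -> i | SiF | bNe.
TERM: introduce B -> b, A -> e, C -> i and substitute in every rule of length ≥2.
BIN: N -> BNA becomes N -> BD, D -> NA; N -> SCF becomes N -> SE, E -> CF; S -> BNA becomes S -> BG, G -> NA.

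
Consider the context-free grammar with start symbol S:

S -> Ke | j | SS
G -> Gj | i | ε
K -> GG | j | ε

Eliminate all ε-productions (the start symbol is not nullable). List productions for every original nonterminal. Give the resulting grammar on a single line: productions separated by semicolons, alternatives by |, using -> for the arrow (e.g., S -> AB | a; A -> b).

Nullable set: {G, K}.
S -> Ke: K nullable, giving Ke | e.
Drop G -> ε.
G -> Gj: G nullable, giving Gj | j.
Drop K -> ε.
K -> GG: G, G nullable, giving G | GG.
Unchanged (no nullable symbols): S -> SS; S -> j; G -> i; K -> j.

S -> e | j | Ke | SS; G -> i | j | Gj; K -> G | j | GG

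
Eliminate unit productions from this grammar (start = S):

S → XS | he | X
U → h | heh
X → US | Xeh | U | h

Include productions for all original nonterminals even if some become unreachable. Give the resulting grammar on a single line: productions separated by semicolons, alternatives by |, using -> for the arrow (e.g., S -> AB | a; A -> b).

Unit productions: S->X, X->U.
Unit pairs (A ⇒* B via units): (S,U), (S,X), (X,U).
S: inherits non-unit rules of {S, U, X} → US | XS | Xeh | h | he | heh.
U: inherits non-unit rules of {U} → h | heh.
X: inherits non-unit rules of {U, X} → US | Xeh | h | heh.

S -> h | US | XS | he | Xeh | heh; U -> h | heh; X -> h | US | Xeh | heh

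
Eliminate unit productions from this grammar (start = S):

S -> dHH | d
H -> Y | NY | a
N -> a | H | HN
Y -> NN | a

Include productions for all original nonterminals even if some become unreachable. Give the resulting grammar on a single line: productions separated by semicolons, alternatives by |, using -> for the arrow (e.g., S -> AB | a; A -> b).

Unit productions: H->Y, N->H.
Unit pairs (A ⇒* B via units): (H,Y), (N,H), (N,Y).
S: inherits non-unit rules of {S} → d | dHH.
H: inherits non-unit rules of {H, Y} → NN | NY | a.
N: inherits non-unit rules of {H, N, Y} → HN | NN | NY | a.
Y: inherits non-unit rules of {Y} → NN | a.

S -> d | dHH; H -> a | NN | NY; N -> a | HN | NN | NY; Y -> a | NN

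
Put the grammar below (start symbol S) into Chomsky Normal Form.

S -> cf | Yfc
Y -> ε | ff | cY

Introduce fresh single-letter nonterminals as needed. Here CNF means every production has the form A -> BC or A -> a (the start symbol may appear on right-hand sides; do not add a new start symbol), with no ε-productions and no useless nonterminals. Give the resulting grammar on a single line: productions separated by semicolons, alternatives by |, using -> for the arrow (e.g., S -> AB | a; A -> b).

Nullable: {Y}; after ε-elimination: S -> cf | fc | Yfc; Y -> c | cY | ff.
No unit productions to eliminate.
TERM: introduce B -> c, A -> f and substitute in every rule of length ≥2.
BIN: S -> YAB becomes S -> YC, C -> AB.

S -> AB | BA | YC; A -> f; B -> c; C -> AB; Y -> c | AA | BY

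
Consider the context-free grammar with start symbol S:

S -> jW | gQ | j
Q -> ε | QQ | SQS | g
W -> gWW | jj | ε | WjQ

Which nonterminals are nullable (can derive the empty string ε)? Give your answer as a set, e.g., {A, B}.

Directly nullable (have an ε-rule): {Q, W}.
Not nullable: S — each has a terminal in every rule's right-hand side or depends on a non-nullable symbol.

{Q, W}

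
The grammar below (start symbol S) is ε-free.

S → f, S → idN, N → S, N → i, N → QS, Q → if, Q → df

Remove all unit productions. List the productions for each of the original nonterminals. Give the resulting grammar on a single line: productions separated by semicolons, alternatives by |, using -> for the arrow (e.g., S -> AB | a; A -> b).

S -> f | idN; N -> f | i | QS | idN; Q -> df | if

Unit productions: N->S.
Unit pairs (A ⇒* B via units): (N,S).
S: inherits non-unit rules of {S} → f | idN.
N: inherits non-unit rules of {N, S} → QS | f | i | idN.
Q: inherits non-unit rules of {Q} → df | if.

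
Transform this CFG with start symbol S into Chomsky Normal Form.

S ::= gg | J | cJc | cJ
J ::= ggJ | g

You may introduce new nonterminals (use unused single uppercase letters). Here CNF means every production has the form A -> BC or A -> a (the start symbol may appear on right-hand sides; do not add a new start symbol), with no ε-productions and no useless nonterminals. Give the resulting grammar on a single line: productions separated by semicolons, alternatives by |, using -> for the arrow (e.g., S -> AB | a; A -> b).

No ε-productions.
After unit-elimination: S -> g | cJ | gg | cJc | ggJ; J -> g | ggJ.
TERM: introduce B -> c, A -> g and substitute in every rule of length ≥2.
BIN: J -> AAJ becomes J -> AC, C -> AJ; S -> AAJ becomes S -> AD, D -> AJ; S -> BJB becomes S -> BE, E -> JB.

S -> g | AA | AD | BE | BJ; A -> g; B -> c; C -> AJ; D -> AJ; E -> JB; J -> g | AC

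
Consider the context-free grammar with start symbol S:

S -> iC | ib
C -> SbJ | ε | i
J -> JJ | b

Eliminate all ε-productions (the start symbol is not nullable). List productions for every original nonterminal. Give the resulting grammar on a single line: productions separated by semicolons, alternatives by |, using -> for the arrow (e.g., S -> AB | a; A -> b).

Nullable set: {C}.
S -> iC: C nullable, giving i | iC.
Drop C -> ε.
Unchanged (no nullable symbols): S -> ib; C -> SbJ; C -> i; J -> JJ; J -> b.

S -> i | iC | ib; C -> i | SbJ; J -> b | JJ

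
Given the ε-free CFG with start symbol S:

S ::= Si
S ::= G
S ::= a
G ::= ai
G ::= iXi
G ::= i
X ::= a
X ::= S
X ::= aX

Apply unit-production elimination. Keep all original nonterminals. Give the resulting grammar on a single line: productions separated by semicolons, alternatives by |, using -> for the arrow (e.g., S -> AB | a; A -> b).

S -> a | i | Si | ai | iXi; G -> i | ai | iXi; X -> a | i | Si | aX | ai | iXi

Unit productions: S->G, X->S.
Unit pairs (A ⇒* B via units): (S,G), (X,G), (X,S).
S: inherits non-unit rules of {G, S} → Si | a | ai | i | iXi.
G: inherits non-unit rules of {G} → ai | i | iXi.
X: inherits non-unit rules of {G, S, X} → Si | a | aX | ai | i | iXi.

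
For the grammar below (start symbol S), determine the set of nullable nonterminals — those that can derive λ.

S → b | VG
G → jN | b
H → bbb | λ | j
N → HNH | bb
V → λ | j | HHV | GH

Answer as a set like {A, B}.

Directly nullable (have an ε-rule): {H, V}.
Not nullable: G, N, S — each has a terminal in every rule's right-hand side or depends on a non-nullable symbol.

{H, V}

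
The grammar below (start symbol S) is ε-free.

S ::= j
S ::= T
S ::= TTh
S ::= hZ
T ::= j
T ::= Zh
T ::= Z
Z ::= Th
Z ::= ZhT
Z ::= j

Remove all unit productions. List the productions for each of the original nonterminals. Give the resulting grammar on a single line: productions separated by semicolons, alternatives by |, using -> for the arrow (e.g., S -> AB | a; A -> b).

S -> j | Th | Zh | hZ | TTh | ZhT; T -> j | Th | Zh | ZhT; Z -> j | Th | ZhT

Unit productions: S->T, T->Z.
Unit pairs (A ⇒* B via units): (S,T), (S,Z), (T,Z).
S: inherits non-unit rules of {S, T, Z} → TTh | Th | Zh | ZhT | hZ | j.
T: inherits non-unit rules of {T, Z} → Th | Zh | ZhT | j.
Z: inherits non-unit rules of {Z} → Th | ZhT | j.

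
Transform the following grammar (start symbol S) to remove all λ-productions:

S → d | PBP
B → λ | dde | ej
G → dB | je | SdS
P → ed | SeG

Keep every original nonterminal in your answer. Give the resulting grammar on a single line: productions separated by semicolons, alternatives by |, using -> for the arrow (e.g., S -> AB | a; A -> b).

S -> d | PP | PBP; B -> ej | dde; G -> d | dB | je | SdS; P -> ed | SeG

Nullable set: {B}.
S -> PBP: B nullable, giving PBP | PP.
Drop B -> λ.
G -> dB: B nullable, giving d | dB.
Unchanged (no nullable symbols): S -> d; B -> dde; B -> ej; G -> SdS; G -> je; P -> SeG; P -> ed.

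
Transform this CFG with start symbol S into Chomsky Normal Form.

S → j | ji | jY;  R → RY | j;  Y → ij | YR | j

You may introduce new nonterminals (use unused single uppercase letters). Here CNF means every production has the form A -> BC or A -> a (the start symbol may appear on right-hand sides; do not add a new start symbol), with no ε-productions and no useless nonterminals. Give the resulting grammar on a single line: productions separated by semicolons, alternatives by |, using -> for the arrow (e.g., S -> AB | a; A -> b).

No ε-productions.
No unit productions to eliminate.
TERM: introduce B -> i, A -> j and substitute in every rule of length ≥2.

S -> j | AB | AY; A -> j; B -> i; R -> j | RY; Y -> j | BA | YR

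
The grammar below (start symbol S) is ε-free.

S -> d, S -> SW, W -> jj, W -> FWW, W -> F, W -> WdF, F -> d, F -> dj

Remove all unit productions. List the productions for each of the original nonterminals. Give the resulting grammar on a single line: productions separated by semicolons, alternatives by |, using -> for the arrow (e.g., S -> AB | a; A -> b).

S -> d | SW; F -> d | dj; W -> d | dj | jj | FWW | WdF

Unit productions: W->F.
Unit pairs (A ⇒* B via units): (W,F).
S: inherits non-unit rules of {S} → SW | d.
F: inherits non-unit rules of {F} → d | dj.
W: inherits non-unit rules of {F, W} → FWW | WdF | d | dj | jj.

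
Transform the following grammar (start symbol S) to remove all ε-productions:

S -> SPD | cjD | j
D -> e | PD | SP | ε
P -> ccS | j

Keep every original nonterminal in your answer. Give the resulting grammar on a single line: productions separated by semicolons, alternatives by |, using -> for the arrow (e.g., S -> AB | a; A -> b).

Nullable set: {D}.
S -> SPD: D nullable, giving SP | SPD.
S -> cjD: D nullable, giving cj | cjD.
Drop D -> ε.
D -> PD: D nullable, giving P | PD.
Unchanged (no nullable symbols): S -> j; D -> SP; D -> e; P -> ccS; P -> j.

S -> j | SP | cj | SPD | cjD; D -> P | e | PD | SP; P -> j | ccS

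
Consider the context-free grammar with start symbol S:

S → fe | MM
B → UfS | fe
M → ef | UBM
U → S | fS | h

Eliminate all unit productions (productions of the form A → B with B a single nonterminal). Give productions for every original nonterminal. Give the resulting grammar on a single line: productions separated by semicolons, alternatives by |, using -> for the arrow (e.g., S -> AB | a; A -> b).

Unit productions: U->S.
Unit pairs (A ⇒* B via units): (U,S).
S: inherits non-unit rules of {S} → MM | fe.
B: inherits non-unit rules of {B} → UfS | fe.
M: inherits non-unit rules of {M} → UBM | ef.
U: inherits non-unit rules of {S, U} → MM | fS | fe | h.

S -> MM | fe; B -> fe | UfS; M -> ef | UBM; U -> h | MM | fS | fe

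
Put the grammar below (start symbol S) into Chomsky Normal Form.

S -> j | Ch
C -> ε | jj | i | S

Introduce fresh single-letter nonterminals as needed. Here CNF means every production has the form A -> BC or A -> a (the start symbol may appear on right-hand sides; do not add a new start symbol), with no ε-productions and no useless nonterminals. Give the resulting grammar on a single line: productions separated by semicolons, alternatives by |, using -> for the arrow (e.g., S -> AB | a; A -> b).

S -> h | j | CA; A -> h; B -> j; C -> h | i | j | BB | CA

Nullable: {C}; after ε-elimination: S -> h | j | Ch; C -> S | i | jj.
After unit-elimination: S -> h | j | Ch; C -> h | i | j | Ch | jj.
TERM: introduce A -> h, B -> j and substitute in every rule of length ≥2.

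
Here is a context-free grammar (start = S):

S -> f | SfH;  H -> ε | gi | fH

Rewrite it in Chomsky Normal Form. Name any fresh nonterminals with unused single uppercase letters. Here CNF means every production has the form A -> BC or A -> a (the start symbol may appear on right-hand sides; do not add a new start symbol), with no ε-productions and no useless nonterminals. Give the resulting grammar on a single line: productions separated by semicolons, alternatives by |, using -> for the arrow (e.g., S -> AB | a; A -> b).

Nullable: {H}; after ε-elimination: S -> f | Sf | SfH; H -> f | fH | gi.
No unit productions to eliminate.
TERM: introduce A -> f, B -> g, C -> i and substitute in every rule of length ≥2.
BIN: S -> SAH becomes S -> SD, D -> AH.

S -> f | SA | SD; A -> f; B -> g; C -> i; D -> AH; H -> f | AH | BC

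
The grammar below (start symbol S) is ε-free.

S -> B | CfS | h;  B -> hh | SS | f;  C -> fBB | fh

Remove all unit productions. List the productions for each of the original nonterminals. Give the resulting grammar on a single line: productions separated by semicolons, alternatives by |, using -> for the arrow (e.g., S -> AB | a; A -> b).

Unit productions: S->B.
Unit pairs (A ⇒* B via units): (S,B).
S: inherits non-unit rules of {B, S} → CfS | SS | f | h | hh.
B: inherits non-unit rules of {B} → SS | f | hh.
C: inherits non-unit rules of {C} → fBB | fh.

S -> f | h | SS | hh | CfS; B -> f | SS | hh; C -> fh | fBB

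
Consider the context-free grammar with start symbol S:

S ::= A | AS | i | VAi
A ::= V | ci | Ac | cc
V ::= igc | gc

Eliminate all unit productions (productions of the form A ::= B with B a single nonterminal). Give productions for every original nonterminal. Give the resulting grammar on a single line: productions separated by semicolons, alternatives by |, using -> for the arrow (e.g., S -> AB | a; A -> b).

S -> i | AS | Ac | cc | ci | gc | VAi | igc; A -> Ac | cc | ci | gc | igc; V -> gc | igc

Unit productions: A->V, S->A.
Unit pairs (A ⇒* B via units): (A,V), (S,A), (S,V).
S: inherits non-unit rules of {A, S, V} → AS | Ac | VAi | cc | ci | gc | i | igc.
A: inherits non-unit rules of {A, V} → Ac | cc | ci | gc | igc.
V: inherits non-unit rules of {V} → gc | igc.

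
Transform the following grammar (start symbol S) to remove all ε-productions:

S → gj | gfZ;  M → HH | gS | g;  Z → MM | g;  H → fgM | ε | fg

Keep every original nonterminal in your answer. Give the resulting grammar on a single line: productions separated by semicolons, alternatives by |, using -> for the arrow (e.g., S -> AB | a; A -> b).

S -> gf | gj | gfZ; H -> fg | fgM; M -> H | g | HH | gS; Z -> M | g | MM

Nullable set: {H, M, Z}.
S -> gfZ: Z nullable, giving gf | gfZ.
Drop H -> ε.
H -> fgM: M nullable, giving fg | fgM.
M -> HH: H, H nullable, giving H | HH.
Z -> MM: M, M nullable, giving M | MM.
Unchanged (no nullable symbols): S -> gj; H -> fg; M -> g; M -> gS; Z -> g.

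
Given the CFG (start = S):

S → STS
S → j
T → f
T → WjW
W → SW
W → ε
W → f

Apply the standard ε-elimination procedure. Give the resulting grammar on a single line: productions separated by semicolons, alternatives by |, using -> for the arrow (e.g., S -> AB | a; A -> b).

S -> j | STS; T -> f | j | Wj | jW | WjW; W -> S | f | SW

Nullable set: {W}.
T -> WjW: W, W nullable, giving Wj | WjW | j | jW.
Drop W -> ε.
W -> SW: W nullable, giving S | SW.
Unchanged (no nullable symbols): S -> STS; S -> j; T -> f; W -> f.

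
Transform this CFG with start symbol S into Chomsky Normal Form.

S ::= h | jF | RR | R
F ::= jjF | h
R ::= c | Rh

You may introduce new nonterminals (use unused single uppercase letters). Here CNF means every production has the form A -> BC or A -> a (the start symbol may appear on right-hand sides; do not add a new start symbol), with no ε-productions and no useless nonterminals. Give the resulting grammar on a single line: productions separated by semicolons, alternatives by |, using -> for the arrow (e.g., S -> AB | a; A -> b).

No ε-productions.
After unit-elimination: S -> c | h | RR | Rh | jF; F -> h | jjF; R -> c | Rh.
TERM: introduce B -> h, A -> j and substitute in every rule of length ≥2.
BIN: F -> AAF becomes F -> AC, C -> AF.

S -> c | h | AF | RB | RR; A -> j; B -> h; C -> AF; F -> h | AC; R -> c | RB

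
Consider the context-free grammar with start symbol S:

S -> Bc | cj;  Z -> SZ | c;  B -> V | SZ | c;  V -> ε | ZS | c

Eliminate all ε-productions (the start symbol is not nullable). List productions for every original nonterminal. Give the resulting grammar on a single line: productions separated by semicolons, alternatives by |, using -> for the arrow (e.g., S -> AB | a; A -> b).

S -> c | Bc | cj; B -> V | c | SZ; V -> c | ZS; Z -> c | SZ

Nullable set: {B, V}.
S -> Bc: B nullable, giving Bc | c.
B -> V: V nullable, giving V.
Drop V -> ε.
Unchanged (no nullable symbols): S -> cj; B -> SZ; B -> c; V -> ZS; V -> c; Z -> SZ; Z -> c.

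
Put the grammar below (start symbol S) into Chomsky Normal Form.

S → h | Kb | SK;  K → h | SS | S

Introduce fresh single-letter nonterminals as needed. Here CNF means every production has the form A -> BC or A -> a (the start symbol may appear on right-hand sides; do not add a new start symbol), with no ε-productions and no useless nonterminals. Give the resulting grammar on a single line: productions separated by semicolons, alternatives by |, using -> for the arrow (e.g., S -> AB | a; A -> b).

S -> h | KA | SK; A -> b; K -> h | KA | SK | SS

No ε-productions.
After unit-elimination: S -> h | Kb | SK; K -> h | Kb | SK | SS.
TERM: introduce A -> b and substitute in every rule of length ≥2.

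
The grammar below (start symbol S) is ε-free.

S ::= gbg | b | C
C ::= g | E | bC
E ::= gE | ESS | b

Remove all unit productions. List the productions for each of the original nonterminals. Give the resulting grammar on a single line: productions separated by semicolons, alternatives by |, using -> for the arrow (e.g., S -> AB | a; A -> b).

S -> b | g | bC | gE | ESS | gbg; C -> b | g | bC | gE | ESS; E -> b | gE | ESS

Unit productions: C->E, S->C.
Unit pairs (A ⇒* B via units): (C,E), (S,C), (S,E).
S: inherits non-unit rules of {C, E, S} → ESS | b | bC | g | gE | gbg.
C: inherits non-unit rules of {C, E} → ESS | b | bC | g | gE.
E: inherits non-unit rules of {E} → ESS | b | gE.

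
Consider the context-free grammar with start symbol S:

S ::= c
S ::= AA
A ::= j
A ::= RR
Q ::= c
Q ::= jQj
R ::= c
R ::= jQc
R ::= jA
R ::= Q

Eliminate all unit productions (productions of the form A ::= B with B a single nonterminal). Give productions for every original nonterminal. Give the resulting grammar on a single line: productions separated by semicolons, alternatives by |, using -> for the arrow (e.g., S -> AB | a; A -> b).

S -> c | AA; A -> j | RR; Q -> c | jQj; R -> c | jA | jQc | jQj

Unit productions: R->Q.
Unit pairs (A ⇒* B via units): (R,Q).
S: inherits non-unit rules of {S} → AA | c.
A: inherits non-unit rules of {A} → RR | j.
Q: inherits non-unit rules of {Q} → c | jQj.
R: inherits non-unit rules of {Q, R} → c | jA | jQc | jQj.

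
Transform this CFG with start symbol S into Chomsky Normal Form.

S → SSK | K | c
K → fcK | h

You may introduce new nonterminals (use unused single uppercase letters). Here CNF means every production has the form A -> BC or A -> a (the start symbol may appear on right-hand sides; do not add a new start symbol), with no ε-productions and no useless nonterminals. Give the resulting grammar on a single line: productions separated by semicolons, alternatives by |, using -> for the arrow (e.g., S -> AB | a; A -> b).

S -> c | h | AD | SE; A -> f; B -> c; C -> BK; D -> BK; E -> SK; K -> h | AC

No ε-productions.
After unit-elimination: S -> c | h | SSK | fcK; K -> h | fcK.
TERM: introduce B -> c, A -> f and substitute in every rule of length ≥2.
BIN: K -> ABK becomes K -> AC, C -> BK; S -> ABK becomes S -> AD, D -> BK; S -> SSK becomes S -> SE, E -> SK.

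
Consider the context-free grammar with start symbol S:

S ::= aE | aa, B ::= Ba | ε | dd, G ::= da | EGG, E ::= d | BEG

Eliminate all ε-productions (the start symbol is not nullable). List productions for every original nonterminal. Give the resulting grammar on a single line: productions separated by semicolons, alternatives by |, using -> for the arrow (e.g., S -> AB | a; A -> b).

Nullable set: {B}.
Drop B -> ε.
B -> Ba: B nullable, giving Ba | a.
E -> BEG: B nullable, giving BEG | EG.
Unchanged (no nullable symbols): S -> aE; S -> aa; B -> dd; E -> d; G -> EGG; G -> da.

S -> aE | aa; B -> a | Ba | dd; E -> d | EG | BEG; G -> da | EGG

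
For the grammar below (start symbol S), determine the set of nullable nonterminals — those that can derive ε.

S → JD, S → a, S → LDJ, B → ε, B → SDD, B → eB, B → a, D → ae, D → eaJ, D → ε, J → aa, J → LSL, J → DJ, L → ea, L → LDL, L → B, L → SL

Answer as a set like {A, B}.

Directly nullable (have an ε-rule): {B, D}.
L is nullable via L -> B (every symbol on the right is already known nullable).
Not nullable: J, S — each has a terminal in every rule's right-hand side or depends on a non-nullable symbol.

{B, D, L}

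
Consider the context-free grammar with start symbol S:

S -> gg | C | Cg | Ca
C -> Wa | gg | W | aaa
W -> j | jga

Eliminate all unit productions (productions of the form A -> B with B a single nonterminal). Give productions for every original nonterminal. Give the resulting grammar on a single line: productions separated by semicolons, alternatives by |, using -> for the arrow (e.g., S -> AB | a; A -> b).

Unit productions: C->W, S->C.
Unit pairs (A ⇒* B via units): (C,W), (S,C), (S,W).
S: inherits non-unit rules of {C, S, W} → Ca | Cg | Wa | aaa | gg | j | jga.
C: inherits non-unit rules of {C, W} → Wa | aaa | gg | j | jga.
W: inherits non-unit rules of {W} → j | jga.

S -> j | Ca | Cg | Wa | gg | aaa | jga; C -> j | Wa | gg | aaa | jga; W -> j | jga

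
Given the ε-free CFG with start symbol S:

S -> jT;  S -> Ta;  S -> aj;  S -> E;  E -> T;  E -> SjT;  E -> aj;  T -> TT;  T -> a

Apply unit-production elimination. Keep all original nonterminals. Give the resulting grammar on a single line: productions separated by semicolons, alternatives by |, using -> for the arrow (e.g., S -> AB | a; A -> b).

Unit productions: E->T, S->E.
Unit pairs (A ⇒* B via units): (E,T), (S,E), (S,T).
S: inherits non-unit rules of {E, S, T} → SjT | TT | Ta | a | aj | jT.
E: inherits non-unit rules of {E, T} → SjT | TT | a | aj.
T: inherits non-unit rules of {T} → TT | a.

S -> a | TT | Ta | aj | jT | SjT; E -> a | TT | aj | SjT; T -> a | TT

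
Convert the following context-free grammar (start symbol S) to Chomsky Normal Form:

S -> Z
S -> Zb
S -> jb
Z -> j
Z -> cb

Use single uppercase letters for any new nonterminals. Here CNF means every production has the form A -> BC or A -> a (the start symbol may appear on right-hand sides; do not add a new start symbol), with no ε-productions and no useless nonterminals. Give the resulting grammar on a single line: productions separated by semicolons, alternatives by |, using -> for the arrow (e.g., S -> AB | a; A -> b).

No ε-productions.
After unit-elimination: S -> j | Zb | cb | jb; Z -> j | cb.
TERM: introduce A -> b, B -> c, C -> j and substitute in every rule of length ≥2.

S -> j | BA | CA | ZA; A -> b; B -> c; C -> j; Z -> j | BA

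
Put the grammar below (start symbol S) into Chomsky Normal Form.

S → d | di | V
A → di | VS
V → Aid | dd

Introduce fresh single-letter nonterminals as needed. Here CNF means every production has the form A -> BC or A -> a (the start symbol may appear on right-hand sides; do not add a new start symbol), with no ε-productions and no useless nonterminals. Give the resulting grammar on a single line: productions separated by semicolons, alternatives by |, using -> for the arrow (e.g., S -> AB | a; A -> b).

S -> d | AD | BB | BC; A -> BC | VS; B -> d; C -> i; D -> CB; E -> CB; V -> AE | BB

No ε-productions.
After unit-elimination: S -> d | dd | di | Aid; A -> VS | di; V -> dd | Aid.
TERM: introduce B -> d, C -> i and substitute in every rule of length ≥2.
BIN: S -> ACB becomes S -> AD, D -> CB; V -> ACB becomes V -> AE, E -> CB.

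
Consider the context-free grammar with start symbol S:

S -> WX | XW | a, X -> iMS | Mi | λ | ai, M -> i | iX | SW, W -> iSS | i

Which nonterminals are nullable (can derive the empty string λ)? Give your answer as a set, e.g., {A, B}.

Directly nullable (have an ε-rule): {X}.
Not nullable: M, S, W — each has a terminal in every rule's right-hand side or depends on a non-nullable symbol.

{X}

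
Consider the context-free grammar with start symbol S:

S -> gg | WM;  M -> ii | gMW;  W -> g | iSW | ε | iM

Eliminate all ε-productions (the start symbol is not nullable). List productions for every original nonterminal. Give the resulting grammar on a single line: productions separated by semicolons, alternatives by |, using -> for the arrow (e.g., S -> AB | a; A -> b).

Nullable set: {W}.
S -> WM: W nullable, giving M | WM.
M -> gMW: W nullable, giving gM | gMW.
Drop W -> ε.
W -> iSW: W nullable, giving iS | iSW.
Unchanged (no nullable symbols): S -> gg; M -> ii; W -> g; W -> iM.

S -> M | WM | gg; M -> gM | ii | gMW; W -> g | iM | iS | iSW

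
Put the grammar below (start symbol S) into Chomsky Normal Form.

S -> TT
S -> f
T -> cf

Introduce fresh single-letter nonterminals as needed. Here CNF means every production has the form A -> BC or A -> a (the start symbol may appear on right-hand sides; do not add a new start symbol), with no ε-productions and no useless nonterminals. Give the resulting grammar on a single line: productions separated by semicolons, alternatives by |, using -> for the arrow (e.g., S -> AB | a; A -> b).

S -> f | TT; A -> c; B -> f; T -> AB

No ε-productions.
No unit productions to eliminate.
TERM: introduce A -> c, B -> f and substitute in every rule of length ≥2.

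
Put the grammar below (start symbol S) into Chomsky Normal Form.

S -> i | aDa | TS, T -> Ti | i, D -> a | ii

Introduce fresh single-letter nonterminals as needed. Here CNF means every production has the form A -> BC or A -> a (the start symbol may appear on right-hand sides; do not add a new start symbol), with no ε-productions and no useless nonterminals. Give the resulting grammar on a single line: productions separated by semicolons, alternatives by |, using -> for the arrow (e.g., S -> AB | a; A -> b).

S -> i | BC | TS; A -> i; B -> a; C -> DB; D -> a | AA; T -> i | TA

No ε-productions.
No unit productions to eliminate.
TERM: introduce B -> a, A -> i and substitute in every rule of length ≥2.
BIN: S -> BDB becomes S -> BC, C -> DB.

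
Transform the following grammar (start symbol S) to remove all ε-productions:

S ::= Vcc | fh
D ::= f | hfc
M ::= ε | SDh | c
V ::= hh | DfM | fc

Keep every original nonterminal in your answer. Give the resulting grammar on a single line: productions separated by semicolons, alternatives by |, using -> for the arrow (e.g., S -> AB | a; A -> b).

S -> fh | Vcc; D -> f | hfc; M -> c | SDh; V -> Df | fc | hh | DfM

Nullable set: {M}.
Drop M -> ε.
V -> DfM: M nullable, giving Df | DfM.
Unchanged (no nullable symbols): S -> Vcc; S -> fh; D -> f; D -> hfc; M -> SDh; M -> c; V -> fc; V -> hh.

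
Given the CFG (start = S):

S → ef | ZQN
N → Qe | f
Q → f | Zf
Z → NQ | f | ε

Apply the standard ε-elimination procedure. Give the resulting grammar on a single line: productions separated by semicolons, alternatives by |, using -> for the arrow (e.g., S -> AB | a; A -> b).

Nullable set: {Z}.
S -> ZQN: Z nullable, giving QN | ZQN.
Q -> Zf: Z nullable, giving Zf | f.
Drop Z -> ε.
Unchanged (no nullable symbols): S -> ef; N -> Qe; N -> f; Q -> f; Z -> NQ; Z -> f.

S -> QN | ef | ZQN; N -> f | Qe; Q -> f | Zf; Z -> f | NQ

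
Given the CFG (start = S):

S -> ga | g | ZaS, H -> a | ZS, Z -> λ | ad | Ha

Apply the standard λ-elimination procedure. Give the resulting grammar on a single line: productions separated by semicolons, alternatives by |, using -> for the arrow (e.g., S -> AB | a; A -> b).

Nullable set: {Z}.
S -> ZaS: Z nullable, giving ZaS | aS.
H -> ZS: Z nullable, giving S | ZS.
Drop Z -> λ.
Unchanged (no nullable symbols): S -> g; S -> ga; H -> a; Z -> Ha; Z -> ad.

S -> g | aS | ga | ZaS; H -> S | a | ZS; Z -> Ha | ad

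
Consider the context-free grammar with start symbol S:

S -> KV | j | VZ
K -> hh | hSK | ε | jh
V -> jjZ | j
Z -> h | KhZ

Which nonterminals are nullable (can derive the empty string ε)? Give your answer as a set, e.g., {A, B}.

{K}

Directly nullable (have an ε-rule): {K}.
Not nullable: S, V, Z — each has a terminal in every rule's right-hand side or depends on a non-nullable symbol.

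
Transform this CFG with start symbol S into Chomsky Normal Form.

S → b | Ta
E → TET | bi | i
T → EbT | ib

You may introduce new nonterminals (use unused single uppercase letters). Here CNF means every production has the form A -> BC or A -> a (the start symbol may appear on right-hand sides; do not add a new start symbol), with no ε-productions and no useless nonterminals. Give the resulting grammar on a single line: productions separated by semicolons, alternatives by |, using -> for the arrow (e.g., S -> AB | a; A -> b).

S -> b | TC; A -> b; B -> i; C -> a; D -> ET; E -> i | AB | TD; F -> AT; T -> BA | EF

No ε-productions.
No unit productions to eliminate.
TERM: introduce C -> a, A -> b, B -> i and substitute in every rule of length ≥2.
BIN: E -> TET becomes E -> TD, D -> ET; T -> EAT becomes T -> EF, F -> AT.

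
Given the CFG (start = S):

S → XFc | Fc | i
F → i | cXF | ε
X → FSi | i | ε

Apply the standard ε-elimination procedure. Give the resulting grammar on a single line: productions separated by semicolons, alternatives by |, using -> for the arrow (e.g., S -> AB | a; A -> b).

S -> c | i | Fc | Xc | XFc; F -> c | i | cF | cX | cXF; X -> i | Si | FSi

Nullable set: {F, X}.
S -> Fc: F nullable, giving Fc | c.
S -> XFc: X, F nullable, giving Fc | XFc | Xc | c.
Drop F -> ε.
F -> cXF: X, F nullable, giving c | cF | cX | cXF.
Drop X -> ε.
X -> FSi: F nullable, giving FSi | Si.
Unchanged (no nullable symbols): S -> i; F -> i; X -> i.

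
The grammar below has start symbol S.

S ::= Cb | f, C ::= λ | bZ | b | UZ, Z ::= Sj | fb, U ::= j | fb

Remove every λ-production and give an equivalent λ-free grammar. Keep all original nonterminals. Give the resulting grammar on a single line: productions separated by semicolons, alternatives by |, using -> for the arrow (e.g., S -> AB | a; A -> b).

S -> b | f | Cb; C -> b | UZ | bZ; U -> j | fb; Z -> Sj | fb

Nullable set: {C}.
S -> Cb: C nullable, giving Cb | b.
Drop C -> λ.
Unchanged (no nullable symbols): S -> f; C -> UZ; C -> b; C -> bZ; U -> fb; U -> j; Z -> Sj; Z -> fb.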